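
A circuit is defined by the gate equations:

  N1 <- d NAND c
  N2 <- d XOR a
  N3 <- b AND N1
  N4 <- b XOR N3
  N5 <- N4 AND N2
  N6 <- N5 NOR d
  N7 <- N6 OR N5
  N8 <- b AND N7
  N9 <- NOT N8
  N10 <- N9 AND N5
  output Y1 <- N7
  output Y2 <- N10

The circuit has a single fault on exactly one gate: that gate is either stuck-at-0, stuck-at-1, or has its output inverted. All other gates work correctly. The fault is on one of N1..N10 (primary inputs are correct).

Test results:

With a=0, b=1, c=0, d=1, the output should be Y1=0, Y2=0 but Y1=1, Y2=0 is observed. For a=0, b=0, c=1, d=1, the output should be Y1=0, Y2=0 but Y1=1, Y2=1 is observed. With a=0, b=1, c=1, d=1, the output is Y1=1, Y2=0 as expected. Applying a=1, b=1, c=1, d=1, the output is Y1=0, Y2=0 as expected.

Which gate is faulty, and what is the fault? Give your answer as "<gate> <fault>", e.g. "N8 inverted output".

Fault-free values for test 1 (a=0, b=1, c=0, d=1): N1=1, N2=1, N3=1, N4=0, N5=0, N6=0, N7=0, N8=0, N9=1, N10=0, giving Y1=0, Y2=0. Observed Y1=1, Y2=0.
Test 1: faults giving observed Y1=1, Y2=0 are {N1 stuck-at-0, N1 inverted output, N3 stuck-at-0, N3 inverted output, N4 stuck-at-1, N4 inverted output, N5 stuck-at-1, N5 inverted output, N6 stuck-at-1, N6 inverted output, N7 stuck-at-1, N7 inverted output}.
Test 2 (a=0, b=0, c=1, d=1): fault-free N1=0, N2=1, N3=0, N4=0, N5=0, N6=0, N7=0, N8=0, N9=1, N10=0 → Y1=0, Y2=0; observed Y1=1, Y2=1. Eliminates N1 stuck-at-0, N1 inverted output, N3 stuck-at-0, N6 stuck-at-1, N6 inverted output, N7 stuck-at-1, N7 inverted output.
Test 3 (a=0, b=1, c=1, d=1): fault-free N1=0, N2=1, N3=0, N4=1, N5=1, N6=0, N7=1, N8=1, N9=0, N10=0 → Y1=1, Y2=0; observed Y1=1, Y2=0. Eliminates N3 inverted output, N4 inverted output, N5 inverted output.
Test 4 (a=1, b=1, c=1, d=1): fault-free N1=0, N2=0, N3=0, N4=1, N5=0, N6=0, N7=0, N8=0, N9=1, N10=0 → Y1=0, Y2=0; observed Y1=0, Y2=0. Eliminates N5 stuck-at-1.
Only N4 stuck-at-1 is consistent with every test.

N4 stuck-at-1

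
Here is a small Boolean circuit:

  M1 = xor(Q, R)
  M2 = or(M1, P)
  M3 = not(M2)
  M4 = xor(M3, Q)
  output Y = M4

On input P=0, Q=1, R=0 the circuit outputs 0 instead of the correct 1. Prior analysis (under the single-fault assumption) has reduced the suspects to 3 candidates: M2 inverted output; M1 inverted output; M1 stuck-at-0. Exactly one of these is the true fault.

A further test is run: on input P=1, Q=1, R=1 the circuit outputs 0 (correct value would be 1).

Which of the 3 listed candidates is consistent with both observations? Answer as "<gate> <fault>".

M2 inverted output

Evaluate each candidate on input P=1, Q=1, R=1:
  M2 inverted output: M1=0, M2=0 [inverted output], M3=1, M4=0 → 0 — matches
  M1 inverted output: M1=1 [inverted output], M2=1, M3=0, M4=1 → 1 — eliminated
  M1 stuck-at-0: M1=0 [stuck-at-0], M2=1, M3=0, M4=1 → 1 — eliminated
Only M2 inverted output reproduces the observed 0.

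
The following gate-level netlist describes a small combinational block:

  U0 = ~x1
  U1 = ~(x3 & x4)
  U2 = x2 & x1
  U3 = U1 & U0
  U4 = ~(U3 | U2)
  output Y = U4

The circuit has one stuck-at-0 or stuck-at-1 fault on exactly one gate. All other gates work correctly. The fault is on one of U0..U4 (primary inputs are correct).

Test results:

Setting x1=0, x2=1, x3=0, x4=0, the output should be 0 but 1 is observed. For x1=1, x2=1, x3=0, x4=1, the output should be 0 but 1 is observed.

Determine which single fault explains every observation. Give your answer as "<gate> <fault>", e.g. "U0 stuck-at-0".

Fault-free values for test 1 (x1=0, x2=1, x3=0, x4=0): U0=1, U1=1, U2=0, U3=1, U4=0, giving Y=0. Observed 1.
Test 1: faults giving observed 1 are {U0 stuck-at-0, U1 stuck-at-0, U3 stuck-at-0, U4 stuck-at-1}.
Test 2 (x1=1, x2=1, x3=0, x4=1): fault-free U0=0, U1=1, U2=1, U3=0, U4=0 → 0; observed 1. Eliminates U0 stuck-at-0, U1 stuck-at-0, U3 stuck-at-0.
Only U4 stuck-at-1 is consistent with every test.

U4 stuck-at-1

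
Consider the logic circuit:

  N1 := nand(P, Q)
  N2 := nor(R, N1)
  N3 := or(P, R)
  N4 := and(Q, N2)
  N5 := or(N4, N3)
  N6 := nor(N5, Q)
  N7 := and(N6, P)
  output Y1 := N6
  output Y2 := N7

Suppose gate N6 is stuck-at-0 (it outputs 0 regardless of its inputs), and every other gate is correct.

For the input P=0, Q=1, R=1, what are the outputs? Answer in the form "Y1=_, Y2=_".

Y1=0, Y2=0

Propagate with N6 forced: N1=1, N2=0, N3=1, N4=0, N5=1, N6=0 [stuck-at-0], N7=0.
So the outputs are Y1=0, Y2=0. (Same as the fault-free value — the fault is masked on this input.)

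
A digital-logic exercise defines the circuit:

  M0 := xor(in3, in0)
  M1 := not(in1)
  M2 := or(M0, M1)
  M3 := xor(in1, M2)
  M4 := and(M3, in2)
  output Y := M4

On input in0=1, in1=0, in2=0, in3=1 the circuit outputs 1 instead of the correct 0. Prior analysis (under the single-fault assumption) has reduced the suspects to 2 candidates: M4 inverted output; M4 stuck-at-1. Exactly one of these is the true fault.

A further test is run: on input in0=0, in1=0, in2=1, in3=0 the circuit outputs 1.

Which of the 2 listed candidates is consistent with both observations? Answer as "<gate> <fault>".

M4 stuck-at-1

Evaluate each candidate on input in0=0, in1=0, in2=1, in3=0:
  M4 inverted output: M0=0, M1=1, M2=1, M3=1, M4=0 [inverted output] → 0 — eliminated
  M4 stuck-at-1: M0=0, M1=1, M2=1, M3=1, M4=1 [stuck-at-1] → 1 — matches
Only M4 stuck-at-1 reproduces the observed 1.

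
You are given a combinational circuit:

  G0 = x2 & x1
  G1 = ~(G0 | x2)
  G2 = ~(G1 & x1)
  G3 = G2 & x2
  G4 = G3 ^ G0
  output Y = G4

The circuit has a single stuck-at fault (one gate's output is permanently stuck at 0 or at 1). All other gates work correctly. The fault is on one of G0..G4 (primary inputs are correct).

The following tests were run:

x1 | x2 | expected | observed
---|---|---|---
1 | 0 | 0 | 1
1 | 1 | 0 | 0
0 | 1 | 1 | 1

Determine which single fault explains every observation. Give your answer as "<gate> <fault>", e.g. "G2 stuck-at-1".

G3 stuck-at-1

Fault-free values for test 1 (x1=1, x2=0): G0=0, G1=1, G2=0, G3=0, G4=0, giving Y=0. Observed 1.
Test 1: faults giving observed 1 are {G0 stuck-at-1, G3 stuck-at-1, G4 stuck-at-1}.
Test 2 (x1=1, x2=1): fault-free G0=1, G1=0, G2=1, G3=1, G4=0 → 0; observed 0. Eliminates G4 stuck-at-1.
Test 3 (x1=0, x2=1): fault-free G0=0, G1=0, G2=1, G3=1, G4=1 → 1; observed 1. Eliminates G0 stuck-at-1.
Only G3 stuck-at-1 is consistent with every test.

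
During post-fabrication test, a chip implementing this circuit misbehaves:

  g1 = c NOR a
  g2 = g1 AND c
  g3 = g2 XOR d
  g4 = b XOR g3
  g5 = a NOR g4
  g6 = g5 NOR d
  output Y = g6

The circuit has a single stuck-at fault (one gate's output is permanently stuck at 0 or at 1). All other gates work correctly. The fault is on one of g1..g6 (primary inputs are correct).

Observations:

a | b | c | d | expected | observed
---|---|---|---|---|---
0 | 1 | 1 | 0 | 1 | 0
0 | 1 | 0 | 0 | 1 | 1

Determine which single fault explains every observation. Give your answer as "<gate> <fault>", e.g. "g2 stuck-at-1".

Fault-free values for test 1 (a=0, b=1, c=1, d=0): g1=0, g2=0, g3=0, g4=1, g5=0, g6=1, giving Y=1. Observed 0.
Test 1: faults giving observed 0 are {g1 stuck-at-1, g2 stuck-at-1, g3 stuck-at-1, g4 stuck-at-0, g5 stuck-at-1, g6 stuck-at-0}.
Test 2 (a=0, b=1, c=0, d=0): fault-free g1=1, g2=0, g3=0, g4=1, g5=0, g6=1 → 1; observed 1. Eliminates g2 stuck-at-1, g3 stuck-at-1, g4 stuck-at-0, g5 stuck-at-1, g6 stuck-at-0.
Only g1 stuck-at-1 is consistent with every test.

g1 stuck-at-1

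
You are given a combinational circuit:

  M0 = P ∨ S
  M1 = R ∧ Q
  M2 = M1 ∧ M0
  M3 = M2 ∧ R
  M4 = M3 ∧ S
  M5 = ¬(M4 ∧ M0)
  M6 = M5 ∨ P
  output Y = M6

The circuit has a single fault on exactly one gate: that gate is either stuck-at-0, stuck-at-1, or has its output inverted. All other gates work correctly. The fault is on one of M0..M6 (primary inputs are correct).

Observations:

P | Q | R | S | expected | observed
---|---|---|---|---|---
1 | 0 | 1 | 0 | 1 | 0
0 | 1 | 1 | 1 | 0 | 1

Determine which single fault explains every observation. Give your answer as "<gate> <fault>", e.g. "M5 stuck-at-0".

M6 inverted output

Fault-free values for test 1 (P=1, Q=0, R=1, S=0): M0=1, M1=0, M2=0, M3=0, M4=0, M5=1, M6=1, giving Y=1. Observed 0.
Test 1: faults giving observed 0 are {M6 stuck-at-0, M6 inverted output}.
Test 2 (P=0, Q=1, R=1, S=1): fault-free M0=1, M1=1, M2=1, M3=1, M4=1, M5=0, M6=0 → 0; observed 1. Eliminates M6 stuck-at-0.
Only M6 inverted output is consistent with every test.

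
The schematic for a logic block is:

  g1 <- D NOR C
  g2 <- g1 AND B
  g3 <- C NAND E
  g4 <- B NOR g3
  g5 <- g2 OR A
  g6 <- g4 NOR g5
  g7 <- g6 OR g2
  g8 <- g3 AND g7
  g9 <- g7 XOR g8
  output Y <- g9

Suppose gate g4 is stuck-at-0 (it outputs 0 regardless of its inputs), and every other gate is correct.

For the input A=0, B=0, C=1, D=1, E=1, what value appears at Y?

Propagate with g4 forced: g1=0, g2=0, g3=0, g4=0 [stuck-at-0], g5=0, g6=1, g7=1, g8=0, g9=1.
So Y = 1. (Without the fault it would be 0.)

1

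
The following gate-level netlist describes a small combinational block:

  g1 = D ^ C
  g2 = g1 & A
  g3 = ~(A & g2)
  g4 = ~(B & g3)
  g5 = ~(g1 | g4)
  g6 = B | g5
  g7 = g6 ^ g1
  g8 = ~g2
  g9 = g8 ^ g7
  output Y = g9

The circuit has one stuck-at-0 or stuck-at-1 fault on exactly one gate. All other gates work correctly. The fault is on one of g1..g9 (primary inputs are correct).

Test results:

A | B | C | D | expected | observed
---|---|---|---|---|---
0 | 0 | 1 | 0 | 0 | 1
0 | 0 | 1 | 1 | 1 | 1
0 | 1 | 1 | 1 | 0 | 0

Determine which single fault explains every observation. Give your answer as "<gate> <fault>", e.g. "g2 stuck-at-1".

Fault-free values for test 1 (A=0, B=0, C=1, D=0): g1=1, g2=0, g3=1, g4=1, g5=0, g6=0, g7=1, g8=1, g9=0, giving Y=0. Observed 1.
Test 1: faults giving observed 1 are {g1 stuck-at-0, g2 stuck-at-1, g5 stuck-at-1, g6 stuck-at-1, g7 stuck-at-0, g8 stuck-at-0, g9 stuck-at-1}.
Test 2 (A=0, B=0, C=1, D=1): fault-free g1=0, g2=0, g3=1, g4=1, g5=0, g6=0, g7=0, g8=1, g9=1 → 1; observed 1. Eliminates g2 stuck-at-1, g5 stuck-at-1, g6 stuck-at-1, g8 stuck-at-0.
Test 3 (A=0, B=1, C=1, D=1): fault-free g1=0, g2=0, g3=1, g4=0, g5=1, g6=1, g7=1, g8=1, g9=0 → 0; observed 0. Eliminates g7 stuck-at-0, g9 stuck-at-1.
Only g1 stuck-at-0 is consistent with every test.

g1 stuck-at-0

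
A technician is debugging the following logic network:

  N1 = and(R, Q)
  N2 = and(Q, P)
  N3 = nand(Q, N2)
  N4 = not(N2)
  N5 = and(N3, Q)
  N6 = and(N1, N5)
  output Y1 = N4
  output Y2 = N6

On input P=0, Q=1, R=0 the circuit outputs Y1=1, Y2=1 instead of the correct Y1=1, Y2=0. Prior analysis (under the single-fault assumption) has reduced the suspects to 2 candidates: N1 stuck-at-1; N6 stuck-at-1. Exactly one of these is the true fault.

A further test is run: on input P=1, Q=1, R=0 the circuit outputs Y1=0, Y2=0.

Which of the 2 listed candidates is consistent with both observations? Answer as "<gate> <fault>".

N1 stuck-at-1

Evaluate each candidate on input P=1, Q=1, R=0:
  N1 stuck-at-1: N1=1 [stuck-at-1], N2=1, N3=0, N4=0, N5=0, N6=0 → Y1=0, Y2=0 — matches
  N6 stuck-at-1: N1=0, N2=1, N3=0, N4=0, N5=0, N6=1 [stuck-at-1] → Y1=0, Y2=1 — eliminated
Only N1 stuck-at-1 reproduces the observed Y1=0, Y2=0.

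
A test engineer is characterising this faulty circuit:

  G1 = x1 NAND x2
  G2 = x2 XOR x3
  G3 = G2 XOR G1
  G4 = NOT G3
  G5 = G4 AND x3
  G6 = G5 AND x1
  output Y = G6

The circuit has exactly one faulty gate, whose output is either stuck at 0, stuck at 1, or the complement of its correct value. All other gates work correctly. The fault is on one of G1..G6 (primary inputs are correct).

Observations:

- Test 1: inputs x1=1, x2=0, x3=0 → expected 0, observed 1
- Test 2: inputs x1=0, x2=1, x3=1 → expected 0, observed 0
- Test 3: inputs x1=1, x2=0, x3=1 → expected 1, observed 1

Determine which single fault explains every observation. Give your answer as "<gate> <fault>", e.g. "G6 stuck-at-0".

G5 stuck-at-1

Fault-free values for test 1 (x1=1, x2=0, x3=0): G1=1, G2=0, G3=1, G4=0, G5=0, G6=0, giving Y=0. Observed 1.
Test 1: faults giving observed 1 are {G5 stuck-at-1, G5 inverted output, G6 stuck-at-1, G6 inverted output}.
Test 2 (x1=0, x2=1, x3=1): fault-free G1=1, G2=0, G3=1, G4=0, G5=0, G6=0 → 0; observed 0. Eliminates G6 stuck-at-1, G6 inverted output.
Test 3 (x1=1, x2=0, x3=1): fault-free G1=1, G2=1, G3=0, G4=1, G5=1, G6=1 → 1; observed 1. Eliminates G5 inverted output.
Only G5 stuck-at-1 is consistent with every test.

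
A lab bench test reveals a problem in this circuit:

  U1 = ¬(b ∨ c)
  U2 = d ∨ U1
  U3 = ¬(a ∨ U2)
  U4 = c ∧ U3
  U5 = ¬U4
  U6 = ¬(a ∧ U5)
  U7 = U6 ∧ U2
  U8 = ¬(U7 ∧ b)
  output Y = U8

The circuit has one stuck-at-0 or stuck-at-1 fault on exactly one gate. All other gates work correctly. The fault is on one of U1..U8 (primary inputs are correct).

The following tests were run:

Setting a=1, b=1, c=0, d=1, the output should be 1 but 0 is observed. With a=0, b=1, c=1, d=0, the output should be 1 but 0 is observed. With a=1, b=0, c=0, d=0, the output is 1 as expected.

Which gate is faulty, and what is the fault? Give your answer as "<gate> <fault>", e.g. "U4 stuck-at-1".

U7 stuck-at-1

Fault-free values for test 1 (a=1, b=1, c=0, d=1): U1=0, U2=1, U3=0, U4=0, U5=1, U6=0, U7=0, U8=1, giving Y=1. Observed 0.
Test 1: faults giving observed 0 are {U4 stuck-at-1, U5 stuck-at-0, U6 stuck-at-1, U7 stuck-at-1, U8 stuck-at-0}.
Test 2 (a=0, b=1, c=1, d=0): fault-free U1=0, U2=0, U3=1, U4=1, U5=0, U6=1, U7=0, U8=1 → 1; observed 0. Eliminates U4 stuck-at-1, U5 stuck-at-0, U6 stuck-at-1.
Test 3 (a=1, b=0, c=0, d=0): fault-free U1=1, U2=1, U3=0, U4=0, U5=1, U6=0, U7=0, U8=1 → 1; observed 1. Eliminates U8 stuck-at-0.
Only U7 stuck-at-1 is consistent with every test.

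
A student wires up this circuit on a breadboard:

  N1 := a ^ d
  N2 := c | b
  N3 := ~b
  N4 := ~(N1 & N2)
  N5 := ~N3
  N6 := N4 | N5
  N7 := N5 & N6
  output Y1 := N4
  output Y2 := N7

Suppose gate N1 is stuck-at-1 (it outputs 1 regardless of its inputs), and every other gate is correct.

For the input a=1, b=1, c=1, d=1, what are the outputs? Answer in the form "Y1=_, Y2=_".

Propagate with N1 forced: N1=1 [stuck-at-1], N2=1, N3=0, N4=0, N5=1, N6=1, N7=1.
So the outputs are Y1=0, Y2=1. (Without the fault they would be Y1=1, Y2=1.)

Y1=0, Y2=1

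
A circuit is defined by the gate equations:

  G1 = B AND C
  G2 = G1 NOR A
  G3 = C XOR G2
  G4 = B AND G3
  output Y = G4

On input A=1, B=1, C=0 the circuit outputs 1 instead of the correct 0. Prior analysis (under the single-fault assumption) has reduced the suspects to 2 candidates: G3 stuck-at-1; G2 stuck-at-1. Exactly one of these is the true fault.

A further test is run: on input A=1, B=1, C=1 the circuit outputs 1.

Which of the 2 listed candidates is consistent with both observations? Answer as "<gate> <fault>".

G3 stuck-at-1

Evaluate each candidate on input A=1, B=1, C=1:
  G3 stuck-at-1: G1=1, G2=0, G3=1 [stuck-at-1], G4=1 → 1 — matches
  G2 stuck-at-1: G1=1, G2=1 [stuck-at-1], G3=0, G4=0 → 0 — eliminated
Only G3 stuck-at-1 reproduces the observed 1.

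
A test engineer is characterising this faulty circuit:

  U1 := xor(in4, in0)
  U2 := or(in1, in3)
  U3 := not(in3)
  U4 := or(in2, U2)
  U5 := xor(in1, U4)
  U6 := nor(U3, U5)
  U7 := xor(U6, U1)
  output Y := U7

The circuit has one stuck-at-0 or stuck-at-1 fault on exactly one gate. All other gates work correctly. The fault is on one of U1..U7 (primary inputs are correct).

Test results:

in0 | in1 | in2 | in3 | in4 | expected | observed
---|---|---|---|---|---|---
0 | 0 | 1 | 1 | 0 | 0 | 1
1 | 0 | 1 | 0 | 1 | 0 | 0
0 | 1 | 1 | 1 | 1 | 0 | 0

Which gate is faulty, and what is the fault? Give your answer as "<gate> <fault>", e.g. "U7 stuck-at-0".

Fault-free values for test 1 (in0=0, in1=0, in2=1, in3=1, in4=0): U1=0, U2=1, U3=0, U4=1, U5=1, U6=0, U7=0, giving Y=0. Observed 1.
Test 1: faults giving observed 1 are {U1 stuck-at-1, U4 stuck-at-0, U5 stuck-at-0, U6 stuck-at-1, U7 stuck-at-1}.
Test 2 (in0=1, in1=0, in2=1, in3=0, in4=1): fault-free U1=0, U2=0, U3=1, U4=1, U5=1, U6=0, U7=0 → 0; observed 0. Eliminates U1 stuck-at-1, U6 stuck-at-1, U7 stuck-at-1.
Test 3 (in0=0, in1=1, in2=1, in3=1, in4=1): fault-free U1=1, U2=1, U3=0, U4=1, U5=0, U6=1, U7=0 → 0; observed 0. Eliminates U4 stuck-at-0.
Only U5 stuck-at-0 is consistent with every test.

U5 stuck-at-0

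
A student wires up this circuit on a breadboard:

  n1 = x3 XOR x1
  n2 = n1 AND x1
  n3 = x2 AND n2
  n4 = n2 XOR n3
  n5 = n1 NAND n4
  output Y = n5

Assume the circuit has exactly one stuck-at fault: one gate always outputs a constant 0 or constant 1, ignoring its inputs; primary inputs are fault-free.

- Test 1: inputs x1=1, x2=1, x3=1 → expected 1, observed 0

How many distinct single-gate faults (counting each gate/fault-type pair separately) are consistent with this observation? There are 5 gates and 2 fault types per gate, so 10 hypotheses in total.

1

Fault-free: n1=0, n2=0, n3=0, n4=0, n5=1 → 1. Observed 0.
  n1 stuck-at-0: output 1 ✗
  n1 stuck-at-1: output 1 ✗
  n2 stuck-at-0: output 1 ✗
  n2 stuck-at-1: output 1 ✗
  n3 stuck-at-0: output 1 ✗
  n3 stuck-at-1: output 1 ✗
  n4 stuck-at-0: output 1 ✗
  n4 stuck-at-1: output 1 ✗
  n5 stuck-at-0: output 0 ✓
  n5 stuck-at-1: output 1 ✗
Consistent faults: {n5 stuck-at-0} — 1 in all.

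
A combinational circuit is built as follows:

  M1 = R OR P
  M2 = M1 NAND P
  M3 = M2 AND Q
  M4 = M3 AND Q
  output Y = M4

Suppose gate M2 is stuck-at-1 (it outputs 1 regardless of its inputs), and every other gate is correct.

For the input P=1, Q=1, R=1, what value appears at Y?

1

Propagate with M2 forced: M1=1, M2=1 [stuck-at-1], M3=1, M4=1.
So Y = 1. (Without the fault it would be 0.)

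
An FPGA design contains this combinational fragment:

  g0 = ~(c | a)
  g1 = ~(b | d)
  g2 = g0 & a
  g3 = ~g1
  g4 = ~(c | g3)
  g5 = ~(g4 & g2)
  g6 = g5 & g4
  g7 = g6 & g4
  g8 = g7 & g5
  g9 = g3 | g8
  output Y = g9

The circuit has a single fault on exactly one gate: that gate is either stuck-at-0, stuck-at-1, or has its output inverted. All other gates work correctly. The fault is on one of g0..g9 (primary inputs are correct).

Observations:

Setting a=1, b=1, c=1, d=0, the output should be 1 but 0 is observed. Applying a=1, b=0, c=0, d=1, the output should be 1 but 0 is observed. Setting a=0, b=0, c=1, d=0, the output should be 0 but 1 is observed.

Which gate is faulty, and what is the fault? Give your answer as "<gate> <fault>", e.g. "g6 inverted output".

g9 inverted output

Fault-free values for test 1 (a=1, b=1, c=1, d=0): g0=0, g1=0, g2=0, g3=1, g4=0, g5=1, g6=0, g7=0, g8=0, g9=1, giving Y=1. Observed 0.
Test 1: faults giving observed 0 are {g1 stuck-at-1, g1 inverted output, g3 stuck-at-0, g3 inverted output, g9 stuck-at-0, g9 inverted output}.
Test 2 (a=1, b=0, c=0, d=1): fault-free g0=0, g1=0, g2=0, g3=1, g4=0, g5=1, g6=0, g7=0, g8=0, g9=1 → 1; observed 0. Eliminates g1 stuck-at-1, g1 inverted output, g3 stuck-at-0, g3 inverted output.
Test 3 (a=0, b=0, c=1, d=0): fault-free g0=0, g1=1, g2=0, g3=0, g4=0, g5=1, g6=0, g7=0, g8=0, g9=0 → 0; observed 1. Eliminates g9 stuck-at-0.
Only g9 inverted output is consistent with every test.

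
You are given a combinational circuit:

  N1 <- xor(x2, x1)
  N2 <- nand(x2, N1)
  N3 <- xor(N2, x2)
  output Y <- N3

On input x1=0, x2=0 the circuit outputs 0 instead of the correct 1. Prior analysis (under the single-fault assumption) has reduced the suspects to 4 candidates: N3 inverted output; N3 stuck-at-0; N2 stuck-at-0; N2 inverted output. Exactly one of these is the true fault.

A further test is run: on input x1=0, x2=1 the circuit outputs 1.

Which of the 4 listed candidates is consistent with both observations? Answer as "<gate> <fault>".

N2 stuck-at-0

Evaluate each candidate on input x1=0, x2=1:
  N3 inverted output: N1=1, N2=0, N3=0 [inverted output] → 0 — eliminated
  N3 stuck-at-0: N1=1, N2=0, N3=0 [stuck-at-0] → 0 — eliminated
  N2 stuck-at-0: N1=1, N2=0 [stuck-at-0], N3=1 → 1 — matches
  N2 inverted output: N1=1, N2=1 [inverted output], N3=0 → 0 — eliminated
Only N2 stuck-at-0 reproduces the observed 1.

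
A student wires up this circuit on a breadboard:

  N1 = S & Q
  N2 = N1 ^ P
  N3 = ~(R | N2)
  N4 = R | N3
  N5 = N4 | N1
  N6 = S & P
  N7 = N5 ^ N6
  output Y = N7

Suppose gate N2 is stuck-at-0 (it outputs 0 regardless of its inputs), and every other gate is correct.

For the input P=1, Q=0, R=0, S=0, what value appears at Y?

1

Propagate with N2 forced: N1=0, N2=0 [stuck-at-0], N3=1, N4=1, N5=1, N6=0, N7=1.
So Y = 1. (Without the fault it would be 0.)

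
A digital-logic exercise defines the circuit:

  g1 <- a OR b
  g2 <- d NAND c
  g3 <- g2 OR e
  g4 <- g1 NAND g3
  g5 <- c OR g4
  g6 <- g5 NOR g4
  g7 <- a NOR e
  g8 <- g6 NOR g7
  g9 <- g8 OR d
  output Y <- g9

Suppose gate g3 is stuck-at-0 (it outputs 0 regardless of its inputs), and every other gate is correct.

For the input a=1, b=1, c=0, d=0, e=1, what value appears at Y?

1

Propagate with g3 forced: g1=1, g2=1, g3=0 [stuck-at-0], g4=1, g5=1, g6=0, g7=0, g8=1, g9=1.
So Y = 1. (Without the fault it would be 0.)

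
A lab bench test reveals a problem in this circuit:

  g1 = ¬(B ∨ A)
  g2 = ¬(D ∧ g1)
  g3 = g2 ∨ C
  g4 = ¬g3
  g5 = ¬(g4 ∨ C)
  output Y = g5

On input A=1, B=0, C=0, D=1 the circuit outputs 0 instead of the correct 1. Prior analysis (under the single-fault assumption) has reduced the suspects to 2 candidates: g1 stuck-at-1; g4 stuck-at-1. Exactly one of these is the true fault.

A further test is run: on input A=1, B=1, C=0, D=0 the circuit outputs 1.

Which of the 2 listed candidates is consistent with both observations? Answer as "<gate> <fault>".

Evaluate each candidate on input A=1, B=1, C=0, D=0:
  g1 stuck-at-1: g1=1 [stuck-at-1], g2=1, g3=1, g4=0, g5=1 → 1 — matches
  g4 stuck-at-1: g1=0, g2=1, g3=1, g4=1 [stuck-at-1], g5=0 → 0 — eliminated
Only g1 stuck-at-1 reproduces the observed 1.

g1 stuck-at-1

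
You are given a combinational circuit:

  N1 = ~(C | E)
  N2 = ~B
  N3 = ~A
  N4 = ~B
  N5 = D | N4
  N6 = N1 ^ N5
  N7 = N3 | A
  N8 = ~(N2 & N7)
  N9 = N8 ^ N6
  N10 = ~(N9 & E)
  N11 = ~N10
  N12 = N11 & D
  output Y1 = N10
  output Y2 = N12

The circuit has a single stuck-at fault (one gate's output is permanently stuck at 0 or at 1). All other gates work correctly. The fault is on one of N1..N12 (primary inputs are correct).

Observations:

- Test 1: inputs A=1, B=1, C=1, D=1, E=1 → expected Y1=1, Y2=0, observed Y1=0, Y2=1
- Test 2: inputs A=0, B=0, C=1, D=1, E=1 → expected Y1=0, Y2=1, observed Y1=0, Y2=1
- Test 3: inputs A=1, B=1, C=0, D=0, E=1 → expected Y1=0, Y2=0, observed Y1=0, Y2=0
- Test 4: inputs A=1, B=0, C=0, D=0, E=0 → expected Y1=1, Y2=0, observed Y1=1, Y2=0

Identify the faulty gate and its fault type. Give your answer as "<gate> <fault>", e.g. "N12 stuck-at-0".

N9 stuck-at-1

Fault-free values for test 1 (A=1, B=1, C=1, D=1, E=1): N1=0, N2=0, N3=0, N4=0, N5=1, N6=1, N7=1, N8=1, N9=0, N10=1, N11=0, N12=0, giving Y1=1, Y2=0. Observed Y1=0, Y2=1.
Test 1: faults giving observed Y1=0, Y2=1 are {N1 stuck-at-1, N2 stuck-at-1, N5 stuck-at-0, N6 stuck-at-0, N8 stuck-at-0, N9 stuck-at-1, N10 stuck-at-0}.
Test 2 (A=0, B=0, C=1, D=1, E=1): fault-free N1=0, N2=1, N3=1, N4=1, N5=1, N6=1, N7=1, N8=0, N9=1, N10=0, N11=1, N12=1 → Y1=0, Y2=1; observed Y1=0, Y2=1. Eliminates N1 stuck-at-1, N5 stuck-at-0, N6 stuck-at-0.
Test 3 (A=1, B=1, C=0, D=0, E=1): fault-free N1=0, N2=0, N3=0, N4=0, N5=0, N6=0, N7=1, N8=1, N9=1, N10=0, N11=1, N12=0 → Y1=0, Y2=0; observed Y1=0, Y2=0. Eliminates N2 stuck-at-1, N8 stuck-at-0.
Test 4 (A=1, B=0, C=0, D=0, E=0): fault-free N1=1, N2=1, N3=0, N4=1, N5=1, N6=0, N7=1, N8=0, N9=0, N10=1, N11=0, N12=0 → Y1=1, Y2=0; observed Y1=1, Y2=0. Eliminates N10 stuck-at-0.
Only N9 stuck-at-1 is consistent with every test.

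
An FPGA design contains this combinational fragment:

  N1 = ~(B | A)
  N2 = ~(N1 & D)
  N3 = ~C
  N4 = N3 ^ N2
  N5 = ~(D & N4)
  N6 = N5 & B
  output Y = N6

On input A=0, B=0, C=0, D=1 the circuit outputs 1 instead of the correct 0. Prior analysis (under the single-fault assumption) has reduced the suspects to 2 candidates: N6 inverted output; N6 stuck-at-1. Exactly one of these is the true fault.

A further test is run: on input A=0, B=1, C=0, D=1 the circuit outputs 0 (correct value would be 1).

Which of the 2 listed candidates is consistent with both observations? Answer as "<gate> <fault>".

Evaluate each candidate on input A=0, B=1, C=0, D=1:
  N6 inverted output: N1=0, N2=1, N3=1, N4=0, N5=1, N6=0 [inverted output] → 0 — matches
  N6 stuck-at-1: N1=0, N2=1, N3=1, N4=0, N5=1, N6=1 [stuck-at-1] → 1 — eliminated
Only N6 inverted output reproduces the observed 0.

N6 inverted output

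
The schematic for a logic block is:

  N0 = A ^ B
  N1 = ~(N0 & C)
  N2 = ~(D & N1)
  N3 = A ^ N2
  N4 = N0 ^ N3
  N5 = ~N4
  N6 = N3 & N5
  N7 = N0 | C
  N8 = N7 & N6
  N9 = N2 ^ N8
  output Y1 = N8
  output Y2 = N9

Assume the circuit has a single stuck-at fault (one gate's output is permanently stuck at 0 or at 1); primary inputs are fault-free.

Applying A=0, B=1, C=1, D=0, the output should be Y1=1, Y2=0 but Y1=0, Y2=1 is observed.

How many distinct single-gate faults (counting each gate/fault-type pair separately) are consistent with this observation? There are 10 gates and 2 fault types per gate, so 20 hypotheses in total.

7

Fault-free: N0=1, N1=0, N2=1, N3=1, N4=0, N5=1, N6=1, N7=1, N8=1, N9=0 → Y1=1, Y2=0. Observed Y1=0, Y2=1.
  N0: stuck-at-0 ✓; others ✗
  N1: none of the 2 fault types match ✗
  N2: none of the 2 fault types match ✗
  N3: stuck-at-0 ✓; others ✗
  N4: stuck-at-1 ✓; others ✗
  N5: stuck-at-0 ✓; others ✗
  N6: stuck-at-0 ✓; others ✗
  N7: stuck-at-0 ✓; others ✗
  N8: stuck-at-0 ✓; others ✗
  N9: none of the 2 fault types match ✗
Consistent faults: {N0 stuck-at-0, N3 stuck-at-0, N4 stuck-at-1, N5 stuck-at-0, N6 stuck-at-0, N7 stuck-at-0, N8 stuck-at-0} — 7 in all.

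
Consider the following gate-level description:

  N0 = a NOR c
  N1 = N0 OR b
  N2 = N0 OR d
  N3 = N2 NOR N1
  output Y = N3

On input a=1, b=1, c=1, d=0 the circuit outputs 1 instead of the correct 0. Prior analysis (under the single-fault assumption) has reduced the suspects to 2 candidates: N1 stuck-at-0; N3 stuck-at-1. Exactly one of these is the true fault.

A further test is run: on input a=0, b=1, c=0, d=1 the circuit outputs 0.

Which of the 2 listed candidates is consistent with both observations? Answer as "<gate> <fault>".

Evaluate each candidate on input a=0, b=1, c=0, d=1:
  N1 stuck-at-0: N0=1, N1=0 [stuck-at-0], N2=1, N3=0 → 0 — matches
  N3 stuck-at-1: N0=1, N1=1, N2=1, N3=1 [stuck-at-1] → 1 — eliminated
Only N1 stuck-at-0 reproduces the observed 0.

N1 stuck-at-0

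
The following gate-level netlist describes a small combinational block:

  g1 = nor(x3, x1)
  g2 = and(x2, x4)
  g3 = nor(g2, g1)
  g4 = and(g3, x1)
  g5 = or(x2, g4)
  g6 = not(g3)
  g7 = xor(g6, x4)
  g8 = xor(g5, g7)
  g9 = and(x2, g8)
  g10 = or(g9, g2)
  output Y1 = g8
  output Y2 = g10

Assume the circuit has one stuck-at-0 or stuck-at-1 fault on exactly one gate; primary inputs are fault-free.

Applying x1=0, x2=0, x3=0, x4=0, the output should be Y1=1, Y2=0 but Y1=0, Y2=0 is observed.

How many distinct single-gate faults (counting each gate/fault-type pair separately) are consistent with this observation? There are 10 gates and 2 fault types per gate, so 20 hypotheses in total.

7

Fault-free: g1=1, g2=0, g3=0, g4=0, g5=0, g6=1, g7=1, g8=1, g9=0, g10=0 → Y1=1, Y2=0. Observed Y1=0, Y2=0.
  g1: stuck-at-0 ✓; others ✗
  g2: none of the 2 fault types match ✗
  g3: stuck-at-1 ✓; others ✗
  g4: stuck-at-1 ✓; others ✗
  g5: stuck-at-1 ✓; others ✗
  g6: stuck-at-0 ✓; others ✗
  g7: stuck-at-0 ✓; others ✗
  g8: stuck-at-0 ✓; others ✗
  g9: none of the 2 fault types match ✗
  g10: none of the 2 fault types match ✗
Consistent faults: {g1 stuck-at-0, g3 stuck-at-1, g4 stuck-at-1, g5 stuck-at-1, g6 stuck-at-0, g7 stuck-at-0, g8 stuck-at-0} — 7 in all.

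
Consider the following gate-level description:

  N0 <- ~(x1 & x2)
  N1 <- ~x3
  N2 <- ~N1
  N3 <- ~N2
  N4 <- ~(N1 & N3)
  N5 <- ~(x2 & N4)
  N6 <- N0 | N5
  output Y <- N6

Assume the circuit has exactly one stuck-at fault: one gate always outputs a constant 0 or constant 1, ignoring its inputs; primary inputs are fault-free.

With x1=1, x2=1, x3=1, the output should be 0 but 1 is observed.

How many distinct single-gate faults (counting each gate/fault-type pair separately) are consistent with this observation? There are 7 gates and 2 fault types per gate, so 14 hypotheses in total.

5

Fault-free: N0=0, N1=0, N2=1, N3=0, N4=1, N5=0, N6=0 → 0. Observed 1.
  N0 stuck-at-0: output 0 ✗
  N0 stuck-at-1: output 1 ✓
  N1 stuck-at-0: output 0 ✗
  N1 stuck-at-1: output 1 ✓
  N2 stuck-at-0: output 0 ✗
  N2 stuck-at-1: output 0 ✗
  N3 stuck-at-0: output 0 ✗
  N3 stuck-at-1: output 0 ✗
  N4 stuck-at-0: output 1 ✓
  N4 stuck-at-1: output 0 ✗
  N5 stuck-at-0: output 0 ✗
  N5 stuck-at-1: output 1 ✓
  N6 stuck-at-0: output 0 ✗
  N6 stuck-at-1: output 1 ✓
Consistent faults: {N0 stuck-at-1, N1 stuck-at-1, N4 stuck-at-0, N5 stuck-at-1, N6 stuck-at-1} — 5 in all.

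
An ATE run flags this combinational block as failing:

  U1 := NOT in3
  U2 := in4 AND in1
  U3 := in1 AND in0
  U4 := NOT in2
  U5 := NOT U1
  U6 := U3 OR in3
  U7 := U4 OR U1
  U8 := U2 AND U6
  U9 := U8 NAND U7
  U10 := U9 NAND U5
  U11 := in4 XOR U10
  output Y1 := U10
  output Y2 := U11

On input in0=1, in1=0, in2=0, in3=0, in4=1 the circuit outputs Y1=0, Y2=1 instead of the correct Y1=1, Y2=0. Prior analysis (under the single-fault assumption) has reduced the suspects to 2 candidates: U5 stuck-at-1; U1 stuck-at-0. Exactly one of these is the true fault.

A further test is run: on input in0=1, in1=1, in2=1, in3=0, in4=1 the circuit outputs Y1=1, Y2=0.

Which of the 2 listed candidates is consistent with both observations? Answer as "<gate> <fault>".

Evaluate each candidate on input in0=1, in1=1, in2=1, in3=0, in4=1:
  U5 stuck-at-1: U1=1, U2=1, U3=1, U4=0, U5=1 [stuck-at-1], U6=1, U7=1, U8=1, U9=0, U10=1, U11=0 → Y1=1, Y2=0 — matches
  U1 stuck-at-0: U1=0 [stuck-at-0], U2=1, U3=1, U4=0, U5=1, U6=1, U7=0, U8=1, U9=1, U10=0, U11=1 → Y1=0, Y2=1 — eliminated
Only U5 stuck-at-1 reproduces the observed Y1=1, Y2=0.

U5 stuck-at-1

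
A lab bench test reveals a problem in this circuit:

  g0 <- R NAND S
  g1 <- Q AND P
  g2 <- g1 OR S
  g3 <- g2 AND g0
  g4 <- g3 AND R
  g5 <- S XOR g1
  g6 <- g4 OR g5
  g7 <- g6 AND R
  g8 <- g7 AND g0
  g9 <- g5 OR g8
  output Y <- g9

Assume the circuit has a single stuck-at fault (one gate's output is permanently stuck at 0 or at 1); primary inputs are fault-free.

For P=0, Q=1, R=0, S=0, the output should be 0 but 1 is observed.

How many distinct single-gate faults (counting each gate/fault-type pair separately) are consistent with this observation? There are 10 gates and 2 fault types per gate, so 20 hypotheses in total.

Fault-free: g0=1, g1=0, g2=0, g3=0, g4=0, g5=0, g6=0, g7=0, g8=0, g9=0 → 0. Observed 1.
  g0: none of the 2 fault types match ✗
  g1: stuck-at-1 ✓; others ✗
  g2: none of the 2 fault types match ✗
  g3: none of the 2 fault types match ✗
  g4: none of the 2 fault types match ✗
  g5: stuck-at-1 ✓; others ✗
  g6: none of the 2 fault types match ✗
  g7: stuck-at-1 ✓; others ✗
  g8: stuck-at-1 ✓; others ✗
  g9: stuck-at-1 ✓; others ✗
Consistent faults: {g1 stuck-at-1, g5 stuck-at-1, g7 stuck-at-1, g8 stuck-at-1, g9 stuck-at-1} — 5 in all.

5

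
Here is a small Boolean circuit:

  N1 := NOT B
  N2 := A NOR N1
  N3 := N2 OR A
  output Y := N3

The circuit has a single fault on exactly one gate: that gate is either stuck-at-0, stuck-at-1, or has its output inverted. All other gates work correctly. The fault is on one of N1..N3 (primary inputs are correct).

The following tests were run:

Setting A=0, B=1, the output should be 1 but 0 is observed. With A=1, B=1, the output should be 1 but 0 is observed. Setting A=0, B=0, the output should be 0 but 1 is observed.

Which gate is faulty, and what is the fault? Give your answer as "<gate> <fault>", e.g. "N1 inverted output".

N3 inverted output

Fault-free values for test 1 (A=0, B=1): N1=0, N2=1, N3=1, giving Y=1. Observed 0.
Test 1: faults giving observed 0 are {N1 stuck-at-1, N1 inverted output, N2 stuck-at-0, N2 inverted output, N3 stuck-at-0, N3 inverted output}.
Test 2 (A=1, B=1): fault-free N1=0, N2=0, N3=1 → 1; observed 0. Eliminates N1 stuck-at-1, N1 inverted output, N2 stuck-at-0, N2 inverted output.
Test 3 (A=0, B=0): fault-free N1=1, N2=0, N3=0 → 0; observed 1. Eliminates N3 stuck-at-0.
Only N3 inverted output is consistent with every test.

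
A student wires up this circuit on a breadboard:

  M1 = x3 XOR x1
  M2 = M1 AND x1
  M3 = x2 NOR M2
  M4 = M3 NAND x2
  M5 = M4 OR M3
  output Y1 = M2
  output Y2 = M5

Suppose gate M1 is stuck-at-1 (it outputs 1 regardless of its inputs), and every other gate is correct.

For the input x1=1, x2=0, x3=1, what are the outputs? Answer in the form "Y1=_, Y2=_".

Y1=1, Y2=1

Propagate with M1 forced: M1=1 [stuck-at-1], M2=1, M3=0, M4=1, M5=1.
So the outputs are Y1=1, Y2=1. (Without the fault they would be Y1=0, Y2=1.)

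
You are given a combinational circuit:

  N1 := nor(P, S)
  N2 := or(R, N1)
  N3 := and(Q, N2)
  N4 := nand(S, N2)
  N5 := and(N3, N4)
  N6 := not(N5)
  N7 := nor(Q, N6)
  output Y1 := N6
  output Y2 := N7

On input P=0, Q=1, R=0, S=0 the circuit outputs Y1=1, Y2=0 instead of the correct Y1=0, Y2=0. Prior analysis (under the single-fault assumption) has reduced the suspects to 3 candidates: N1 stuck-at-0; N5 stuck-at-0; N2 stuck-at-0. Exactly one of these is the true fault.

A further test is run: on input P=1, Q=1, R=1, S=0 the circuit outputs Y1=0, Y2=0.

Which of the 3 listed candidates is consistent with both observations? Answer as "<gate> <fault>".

N1 stuck-at-0

Evaluate each candidate on input P=1, Q=1, R=1, S=0:
  N1 stuck-at-0: N1=0 [stuck-at-0], N2=1, N3=1, N4=1, N5=1, N6=0, N7=0 → Y1=0, Y2=0 — matches
  N5 stuck-at-0: N1=0, N2=1, N3=1, N4=1, N5=0 [stuck-at-0], N6=1, N7=0 → Y1=1, Y2=0 — eliminated
  N2 stuck-at-0: N1=0, N2=0 [stuck-at-0], N3=0, N4=1, N5=0, N6=1, N7=0 → Y1=1, Y2=0 — eliminated
Only N1 stuck-at-0 reproduces the observed Y1=0, Y2=0.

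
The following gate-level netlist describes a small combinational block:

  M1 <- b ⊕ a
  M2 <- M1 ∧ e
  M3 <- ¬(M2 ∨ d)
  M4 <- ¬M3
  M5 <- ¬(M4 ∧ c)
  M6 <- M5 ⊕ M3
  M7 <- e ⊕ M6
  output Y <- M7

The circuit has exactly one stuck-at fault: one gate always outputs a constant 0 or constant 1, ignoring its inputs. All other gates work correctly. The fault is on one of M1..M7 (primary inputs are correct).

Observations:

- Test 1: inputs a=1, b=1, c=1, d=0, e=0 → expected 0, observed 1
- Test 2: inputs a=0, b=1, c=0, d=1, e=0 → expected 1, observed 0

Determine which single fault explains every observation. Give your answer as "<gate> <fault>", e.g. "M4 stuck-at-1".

Fault-free values for test 1 (a=1, b=1, c=1, d=0, e=0): M1=0, M2=0, M3=1, M4=0, M5=1, M6=0, M7=0, giving Y=0. Observed 1.
Test 1: faults giving observed 1 are {M4 stuck-at-1, M5 stuck-at-0, M6 stuck-at-1, M7 stuck-at-1}.
Test 2 (a=0, b=1, c=0, d=1, e=0): fault-free M1=1, M2=0, M3=0, M4=1, M5=1, M6=1, M7=1 → 1; observed 0. Eliminates M4 stuck-at-1, M6 stuck-at-1, M7 stuck-at-1.
Only M5 stuck-at-0 is consistent with every test.

M5 stuck-at-0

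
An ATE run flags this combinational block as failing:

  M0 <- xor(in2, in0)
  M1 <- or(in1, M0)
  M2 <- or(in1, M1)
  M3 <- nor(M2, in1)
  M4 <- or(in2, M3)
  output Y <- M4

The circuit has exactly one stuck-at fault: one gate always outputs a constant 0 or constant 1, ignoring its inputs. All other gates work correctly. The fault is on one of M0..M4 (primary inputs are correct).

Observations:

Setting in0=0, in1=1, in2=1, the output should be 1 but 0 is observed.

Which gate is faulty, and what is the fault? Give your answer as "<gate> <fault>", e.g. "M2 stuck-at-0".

Fault-free values for test 1 (in0=0, in1=1, in2=1): M0=1, M1=1, M2=1, M3=0, M4=1, giving Y=1. Observed 0.
Test 1: faults giving observed 0 are {M4 stuck-at-0}.
Only M4 stuck-at-0 is consistent with every test.

M4 stuck-at-0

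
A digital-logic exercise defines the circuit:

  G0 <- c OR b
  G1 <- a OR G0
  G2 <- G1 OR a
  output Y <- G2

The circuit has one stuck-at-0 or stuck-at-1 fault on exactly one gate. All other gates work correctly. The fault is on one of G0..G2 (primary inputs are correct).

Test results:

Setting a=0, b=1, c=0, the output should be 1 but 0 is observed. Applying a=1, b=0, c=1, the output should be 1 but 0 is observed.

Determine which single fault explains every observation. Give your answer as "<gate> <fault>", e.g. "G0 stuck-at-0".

Fault-free values for test 1 (a=0, b=1, c=0): G0=1, G1=1, G2=1, giving Y=1. Observed 0.
Test 1: faults giving observed 0 are {G0 stuck-at-0, G1 stuck-at-0, G2 stuck-at-0}.
Test 2 (a=1, b=0, c=1): fault-free G0=1, G1=1, G2=1 → 1; observed 0. Eliminates G0 stuck-at-0, G1 stuck-at-0.
Only G2 stuck-at-0 is consistent with every test.

G2 stuck-at-0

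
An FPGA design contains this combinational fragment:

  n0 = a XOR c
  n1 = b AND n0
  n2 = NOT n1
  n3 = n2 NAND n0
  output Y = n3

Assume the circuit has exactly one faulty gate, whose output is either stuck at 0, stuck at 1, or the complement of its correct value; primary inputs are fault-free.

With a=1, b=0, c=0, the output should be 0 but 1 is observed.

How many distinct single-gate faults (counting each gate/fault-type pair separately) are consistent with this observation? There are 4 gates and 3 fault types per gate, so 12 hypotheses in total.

8

Fault-free: n0=1, n1=0, n2=1, n3=0 → 0. Observed 1.
  n0 stuck-at-0: output 1 ✓
  n0 stuck-at-1: output 0 ✗
  n0 inverted output: output 1 ✓
  n1 stuck-at-0: output 0 ✗
  n1 stuck-at-1: output 1 ✓
  n1 inverted output: output 1 ✓
  n2 stuck-at-0: output 1 ✓
  n2 stuck-at-1: output 0 ✗
  n2 inverted output: output 1 ✓
  n3 stuck-at-0: output 0 ✗
  n3 stuck-at-1: output 1 ✓
  n3 inverted output: output 1 ✓
Consistent faults: {n0 stuck-at-0, n0 inverted output, n1 stuck-at-1, n1 inverted output, n2 stuck-at-0, n2 inverted output, n3 stuck-at-1, n3 inverted output} — 8 in all.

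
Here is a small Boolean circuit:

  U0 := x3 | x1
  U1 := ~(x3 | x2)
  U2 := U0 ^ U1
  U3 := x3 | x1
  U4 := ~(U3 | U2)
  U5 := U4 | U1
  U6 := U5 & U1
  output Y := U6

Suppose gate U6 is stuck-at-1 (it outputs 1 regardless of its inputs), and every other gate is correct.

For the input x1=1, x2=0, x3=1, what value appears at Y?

1

Propagate with U6 forced: U0=1, U1=0, U2=1, U3=1, U4=0, U5=0, U6=1 [stuck-at-1].
So Y = 1. (Without the fault it would be 0.)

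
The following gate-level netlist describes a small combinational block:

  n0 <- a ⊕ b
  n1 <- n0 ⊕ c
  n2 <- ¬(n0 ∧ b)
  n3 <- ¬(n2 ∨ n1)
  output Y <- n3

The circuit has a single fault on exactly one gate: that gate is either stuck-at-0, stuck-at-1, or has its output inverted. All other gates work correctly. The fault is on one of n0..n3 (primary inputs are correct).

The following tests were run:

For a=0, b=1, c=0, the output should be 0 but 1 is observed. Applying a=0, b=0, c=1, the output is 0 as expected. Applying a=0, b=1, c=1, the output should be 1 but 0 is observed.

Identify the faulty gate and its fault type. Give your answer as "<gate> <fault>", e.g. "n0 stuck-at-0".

n1 inverted output

Fault-free values for test 1 (a=0, b=1, c=0): n0=1, n1=1, n2=0, n3=0, giving Y=0. Observed 1.
Test 1: faults giving observed 1 are {n1 stuck-at-0, n1 inverted output, n3 stuck-at-1, n3 inverted output}.
Test 2 (a=0, b=0, c=1): fault-free n0=0, n1=1, n2=1, n3=0 → 0; observed 0. Eliminates n3 stuck-at-1, n3 inverted output.
Test 3 (a=0, b=1, c=1): fault-free n0=1, n1=0, n2=0, n3=1 → 1; observed 0. Eliminates n1 stuck-at-0.
Only n1 inverted output is consistent with every test.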